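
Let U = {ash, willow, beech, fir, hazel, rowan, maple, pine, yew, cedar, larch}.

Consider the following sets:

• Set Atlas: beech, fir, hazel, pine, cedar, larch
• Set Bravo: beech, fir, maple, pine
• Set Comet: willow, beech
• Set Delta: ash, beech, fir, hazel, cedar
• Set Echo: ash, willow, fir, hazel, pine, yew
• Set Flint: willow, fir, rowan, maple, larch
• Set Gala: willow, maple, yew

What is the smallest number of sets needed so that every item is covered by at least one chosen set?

3

Atlas and Echo and Flint together: Atlas ∪ Echo ∪ Flint = {ash, willow, beech, fir, hazel, rowan, maple, pine, yew, cedar, larch} — every item is covered.
Only Flint contains rowan, so Flint is forced; the remaining 6 items need at least 2 more sets (each remaining set adds at most 4) — so at least 3 sets are needed, and 3 is optimal.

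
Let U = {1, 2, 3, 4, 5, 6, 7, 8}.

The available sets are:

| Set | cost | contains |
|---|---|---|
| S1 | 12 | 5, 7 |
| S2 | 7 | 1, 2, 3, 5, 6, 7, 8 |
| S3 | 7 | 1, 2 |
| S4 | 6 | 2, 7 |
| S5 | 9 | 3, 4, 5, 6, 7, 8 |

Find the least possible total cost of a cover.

S3, S5 together cover every item (S3 ∪ S5 = {1, 2, 3, 4, 5, 6, 7, 8}); total cost 7 + 9 = 16.
No covering selection has total cost below 16.

16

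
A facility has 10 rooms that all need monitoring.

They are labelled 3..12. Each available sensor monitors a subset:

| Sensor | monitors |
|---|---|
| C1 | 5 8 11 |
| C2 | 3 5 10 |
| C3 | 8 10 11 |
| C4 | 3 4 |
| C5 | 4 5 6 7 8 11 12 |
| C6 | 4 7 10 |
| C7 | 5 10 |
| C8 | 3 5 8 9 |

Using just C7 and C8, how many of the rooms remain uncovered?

Union of C7, C8 = {3, 5, 8, 9, 10}.
Not covered: 4, 6, 7, 11, 12 — 5 rooms.

5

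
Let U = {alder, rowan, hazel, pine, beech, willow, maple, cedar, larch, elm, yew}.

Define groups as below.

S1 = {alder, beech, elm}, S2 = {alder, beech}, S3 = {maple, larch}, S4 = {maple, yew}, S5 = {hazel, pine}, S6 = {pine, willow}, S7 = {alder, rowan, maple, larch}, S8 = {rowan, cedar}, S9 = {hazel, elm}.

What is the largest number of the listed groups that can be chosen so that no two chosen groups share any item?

5

S2, S3, S6, S8, S9 are pairwise disjoint (S2={alder,beech}; S3={maple,larch}; S6={pine,willow}; S8={rowan,cedar}; S9={hazel,elm}).
Every remaining group overlaps one of these, and no 6 of the listed groups are pairwise disjoint, so 5 is the maximum.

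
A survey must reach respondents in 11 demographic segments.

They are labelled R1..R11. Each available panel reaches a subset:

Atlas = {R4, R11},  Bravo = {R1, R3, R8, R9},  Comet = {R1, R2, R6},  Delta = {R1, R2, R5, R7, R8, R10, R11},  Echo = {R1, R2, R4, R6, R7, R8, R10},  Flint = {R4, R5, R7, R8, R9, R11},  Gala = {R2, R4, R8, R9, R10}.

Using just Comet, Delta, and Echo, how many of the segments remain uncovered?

2

Union of Comet, Delta, Echo = {R1, R2, R4, R5, R6, R7, R8, R10, R11}.
Not covered: R3, R9 — 2 segments.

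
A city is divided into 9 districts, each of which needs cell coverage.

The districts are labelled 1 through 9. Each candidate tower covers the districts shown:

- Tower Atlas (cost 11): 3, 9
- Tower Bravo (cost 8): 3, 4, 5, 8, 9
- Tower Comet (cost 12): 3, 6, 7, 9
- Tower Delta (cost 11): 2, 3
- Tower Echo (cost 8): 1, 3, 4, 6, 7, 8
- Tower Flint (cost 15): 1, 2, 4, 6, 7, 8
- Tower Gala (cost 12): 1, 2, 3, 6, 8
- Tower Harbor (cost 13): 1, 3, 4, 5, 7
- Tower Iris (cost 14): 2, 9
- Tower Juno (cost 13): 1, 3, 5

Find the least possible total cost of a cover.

Bravo, Flint together cover every district (Bravo ∪ Flint = {1, 2, 3, 4, 5, 6, 7, 8, 9}); total cost 8 + 15 = 23.
The greedy pick Echo, Bravo, Delta costs 27; no covering selection beats 23.

23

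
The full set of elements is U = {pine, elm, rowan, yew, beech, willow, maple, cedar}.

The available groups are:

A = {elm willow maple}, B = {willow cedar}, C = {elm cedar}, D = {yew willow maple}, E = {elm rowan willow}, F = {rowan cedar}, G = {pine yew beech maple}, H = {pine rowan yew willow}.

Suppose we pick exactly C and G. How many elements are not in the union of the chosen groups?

2

Union of C, G = {pine, elm, yew, beech, maple, cedar}.
Not covered: rowan, willow — 2 elements.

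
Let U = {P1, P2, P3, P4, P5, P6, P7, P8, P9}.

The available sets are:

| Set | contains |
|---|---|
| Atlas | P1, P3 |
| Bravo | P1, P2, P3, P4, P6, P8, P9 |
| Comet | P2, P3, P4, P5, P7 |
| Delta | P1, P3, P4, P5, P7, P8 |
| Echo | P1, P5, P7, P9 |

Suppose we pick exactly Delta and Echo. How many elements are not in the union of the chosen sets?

Union of Delta, Echo = {P1, P3, P4, P5, P7, P8, P9}.
Not covered: P2, P6 — 2 elements.

2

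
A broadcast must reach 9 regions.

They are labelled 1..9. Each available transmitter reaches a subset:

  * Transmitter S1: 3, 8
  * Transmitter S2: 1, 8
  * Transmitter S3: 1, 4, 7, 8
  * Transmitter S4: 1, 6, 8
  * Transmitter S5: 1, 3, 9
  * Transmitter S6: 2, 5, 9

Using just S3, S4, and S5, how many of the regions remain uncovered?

Union of S3, S4, S5 = {1, 3, 4, 6, 7, 8, 9}.
Not covered: 2, 5 — 2 regions.

2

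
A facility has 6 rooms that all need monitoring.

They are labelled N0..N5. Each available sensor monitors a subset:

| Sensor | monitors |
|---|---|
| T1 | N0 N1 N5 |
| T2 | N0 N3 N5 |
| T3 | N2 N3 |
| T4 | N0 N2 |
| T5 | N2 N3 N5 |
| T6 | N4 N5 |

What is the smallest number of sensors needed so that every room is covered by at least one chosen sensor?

T1 and T3 and T6 together: T1 ∪ T3 ∪ T6 = {N0, N1, N2, N3, N4, N5} — every room is covered.
Only T1 contains N1, so T1 is forced; the remaining 3 rooms need at least 2 more sensors (each remaining sensor adds at most 2) — so at least 3 sensors are needed, and 3 is optimal.

3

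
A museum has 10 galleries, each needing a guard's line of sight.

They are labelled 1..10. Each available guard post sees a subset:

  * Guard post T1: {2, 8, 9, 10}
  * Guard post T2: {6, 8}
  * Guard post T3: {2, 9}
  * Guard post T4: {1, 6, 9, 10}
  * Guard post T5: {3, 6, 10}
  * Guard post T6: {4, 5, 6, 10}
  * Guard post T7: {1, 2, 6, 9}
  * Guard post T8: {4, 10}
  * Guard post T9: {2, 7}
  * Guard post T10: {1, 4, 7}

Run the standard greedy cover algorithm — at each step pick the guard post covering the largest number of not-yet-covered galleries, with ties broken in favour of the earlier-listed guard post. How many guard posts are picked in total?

4

Greedy: pick T1 (covers 4 new) → pick T6 (covers 3 new) → pick T10 (covers 2 new) → pick T5 (covers 1 new). Total picks: 4.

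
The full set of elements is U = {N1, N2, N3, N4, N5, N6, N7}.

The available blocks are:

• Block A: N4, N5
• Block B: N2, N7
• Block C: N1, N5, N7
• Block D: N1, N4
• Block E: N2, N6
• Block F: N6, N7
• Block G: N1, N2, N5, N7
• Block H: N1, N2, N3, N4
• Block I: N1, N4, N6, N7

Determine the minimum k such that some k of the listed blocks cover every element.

3

F, G, and H cover everything between them: the union {N1, N2, N3, N4, N5, N6, N7} is all of U.
Only H contains N3, so H is forced; the remaining 3 elements need at least 2 more blocks (each remaining block adds at most 2) — so at least 3 blocks are needed, and 3 is optimal.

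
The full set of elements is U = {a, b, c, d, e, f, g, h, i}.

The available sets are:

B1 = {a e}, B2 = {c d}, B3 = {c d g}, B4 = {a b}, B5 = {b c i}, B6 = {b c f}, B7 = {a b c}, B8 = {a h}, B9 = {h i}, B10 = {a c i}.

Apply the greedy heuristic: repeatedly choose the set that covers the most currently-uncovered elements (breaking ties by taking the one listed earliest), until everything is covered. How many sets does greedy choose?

Greedy: pick B3 (covers 3 new) → pick B1 (covers 2 new) → pick B5 (covers 2 new) → pick B6 (covers 1 new) → pick B8 (covers 1 new). Total picks: 5.
(The true minimum cover uses only 4 sets, so greedy is not optimal here.)

5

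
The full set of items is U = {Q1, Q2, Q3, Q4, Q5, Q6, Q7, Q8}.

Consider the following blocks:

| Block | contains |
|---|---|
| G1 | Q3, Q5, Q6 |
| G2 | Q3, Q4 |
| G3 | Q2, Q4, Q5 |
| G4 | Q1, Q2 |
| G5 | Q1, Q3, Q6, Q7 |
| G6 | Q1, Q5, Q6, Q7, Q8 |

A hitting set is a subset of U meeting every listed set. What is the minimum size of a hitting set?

H = {Q1, Q3, Q4} meets every block (each contains at least one member of H), and |H| = 3.
No choice of 2 items meets every block, so 3 is the minimum.

3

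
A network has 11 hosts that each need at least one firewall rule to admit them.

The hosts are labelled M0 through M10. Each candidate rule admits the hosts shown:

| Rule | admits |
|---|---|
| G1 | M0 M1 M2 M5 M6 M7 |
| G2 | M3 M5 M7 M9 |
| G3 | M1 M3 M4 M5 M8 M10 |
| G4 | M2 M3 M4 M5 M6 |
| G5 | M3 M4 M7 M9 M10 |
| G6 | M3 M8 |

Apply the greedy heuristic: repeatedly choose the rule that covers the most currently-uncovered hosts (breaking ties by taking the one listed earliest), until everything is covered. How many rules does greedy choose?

3

Greedy: pick G1 (covers 6 new) → pick G3 (covers 4 new) → pick G2 (covers 1 new). Total picks: 3.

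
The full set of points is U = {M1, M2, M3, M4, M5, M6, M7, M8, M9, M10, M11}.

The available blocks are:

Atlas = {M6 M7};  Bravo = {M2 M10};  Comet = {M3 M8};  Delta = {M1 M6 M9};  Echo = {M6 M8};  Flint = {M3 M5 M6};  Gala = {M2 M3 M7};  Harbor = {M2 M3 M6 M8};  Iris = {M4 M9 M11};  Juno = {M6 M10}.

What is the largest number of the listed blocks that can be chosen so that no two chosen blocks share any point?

Atlas, Bravo, Comet, Iris are pairwise disjoint (Atlas={M6,M7}; Bravo={M2,M10}; Comet={M3,M8}; Iris={M4,M9,M11}).
Every remaining block overlaps one of these, and no 5 of the listed blocks are pairwise disjoint, so 4 is the maximum.

4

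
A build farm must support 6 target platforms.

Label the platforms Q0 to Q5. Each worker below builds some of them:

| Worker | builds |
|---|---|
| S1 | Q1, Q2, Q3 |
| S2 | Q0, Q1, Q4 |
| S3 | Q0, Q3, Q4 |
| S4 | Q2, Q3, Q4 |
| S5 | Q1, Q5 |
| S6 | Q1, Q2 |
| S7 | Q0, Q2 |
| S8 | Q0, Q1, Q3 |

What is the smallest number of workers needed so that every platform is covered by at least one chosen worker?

3

Take {S2, S4, S5}. Their union is {Q0, Q1, Q2, Q3, Q4, Q5}, which is all 6 platforms.
Only S5 contains Q5, so S5 is forced; the remaining 4 platforms need at least 2 more workers (each remaining worker adds at most 3) — so at least 3 workers are needed, and 3 is optimal.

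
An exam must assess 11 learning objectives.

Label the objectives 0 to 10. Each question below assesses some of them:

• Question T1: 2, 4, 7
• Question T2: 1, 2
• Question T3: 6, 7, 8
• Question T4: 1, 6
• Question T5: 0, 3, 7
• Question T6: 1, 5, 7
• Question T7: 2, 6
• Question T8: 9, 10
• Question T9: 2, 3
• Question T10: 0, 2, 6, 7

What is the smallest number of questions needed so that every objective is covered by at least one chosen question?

Take {T1, T3, T5, T6, T8}. Their union is {0, 1, 2, 3, 4, 5, 6, 7, 8, 9, 10}, which is all 11 objectives.
Only T1 contains 4, so T1 is forced; the remaining 8 objectives need at least 4 more questions (each remaining question adds at most 2) — so at least 5 questions are needed, and 5 is optimal.

5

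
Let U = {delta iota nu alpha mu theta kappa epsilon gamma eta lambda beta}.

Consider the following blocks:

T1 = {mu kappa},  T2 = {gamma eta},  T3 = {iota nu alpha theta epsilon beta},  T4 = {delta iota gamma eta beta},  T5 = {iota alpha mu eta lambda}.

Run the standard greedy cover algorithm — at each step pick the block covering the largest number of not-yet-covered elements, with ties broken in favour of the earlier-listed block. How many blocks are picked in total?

4

Greedy: pick T3 (covers 6 new) → pick T4 (covers 3 new) → pick T1 (covers 2 new) → pick T5 (covers 1 new). Total picks: 4.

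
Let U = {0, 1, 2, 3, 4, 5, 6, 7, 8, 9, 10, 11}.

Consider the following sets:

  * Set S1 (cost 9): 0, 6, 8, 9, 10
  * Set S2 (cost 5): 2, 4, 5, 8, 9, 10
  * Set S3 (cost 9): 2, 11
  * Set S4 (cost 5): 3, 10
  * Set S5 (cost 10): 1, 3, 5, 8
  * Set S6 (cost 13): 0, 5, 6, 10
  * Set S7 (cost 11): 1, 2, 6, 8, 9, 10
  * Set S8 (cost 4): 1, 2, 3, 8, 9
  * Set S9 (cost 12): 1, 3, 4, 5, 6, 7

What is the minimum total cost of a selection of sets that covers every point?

30

S1, S3, S9 together cover every point (S1 ∪ S3 ∪ S9 = {0, 1, 2, 3, 4, 5, 6, 7, 8, 9, 10, 11}); total cost 9 + 9 + 12 = 30.
The greedy pick S8, S2, S1, S3, S9 costs 39; no covering selection beats 30.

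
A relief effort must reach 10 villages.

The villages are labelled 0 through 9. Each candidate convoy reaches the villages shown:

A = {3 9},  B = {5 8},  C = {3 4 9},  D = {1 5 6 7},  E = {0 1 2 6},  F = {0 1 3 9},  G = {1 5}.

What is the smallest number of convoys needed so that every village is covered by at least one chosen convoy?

B and C and D and E together: B ∪ C ∪ D ∪ E = {0, 1, 2, 3, 4, 5, 6, 7, 8, 9} — every village is covered.
No 3 of the 7 convoys cover everything (all 35 combinations miss at least one village), so 4 is optimal.

4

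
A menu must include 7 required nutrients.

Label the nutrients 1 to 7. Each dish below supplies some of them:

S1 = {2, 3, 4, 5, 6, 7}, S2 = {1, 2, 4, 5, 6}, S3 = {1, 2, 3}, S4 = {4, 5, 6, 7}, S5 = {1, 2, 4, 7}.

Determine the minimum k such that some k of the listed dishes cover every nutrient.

2

Take {S1, S3}. Their union is {1, 2, 3, 4, 5, 6, 7}, which is all 7 nutrients.
No single dish has all 7 nutrients (the largest, S1, has 6), so 2 is optimal.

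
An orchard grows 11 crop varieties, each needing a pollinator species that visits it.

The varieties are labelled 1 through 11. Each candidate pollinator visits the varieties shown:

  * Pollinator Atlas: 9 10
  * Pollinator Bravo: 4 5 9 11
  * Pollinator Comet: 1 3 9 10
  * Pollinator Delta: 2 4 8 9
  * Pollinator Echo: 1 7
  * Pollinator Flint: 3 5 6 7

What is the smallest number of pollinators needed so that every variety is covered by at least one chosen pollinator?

4

Take {Bravo, Comet, Delta, Flint}. Their union is {1, 2, 3, 4, 5, 6, 7, 8, 9, 10, 11}, which is all 11 varieties.
Only Bravo contains 11, so Bravo is forced; the remaining 7 varieties need at least 3 more pollinators (each remaining pollinator adds at most 3) — so at least 4 pollinators are needed, and 4 is optimal.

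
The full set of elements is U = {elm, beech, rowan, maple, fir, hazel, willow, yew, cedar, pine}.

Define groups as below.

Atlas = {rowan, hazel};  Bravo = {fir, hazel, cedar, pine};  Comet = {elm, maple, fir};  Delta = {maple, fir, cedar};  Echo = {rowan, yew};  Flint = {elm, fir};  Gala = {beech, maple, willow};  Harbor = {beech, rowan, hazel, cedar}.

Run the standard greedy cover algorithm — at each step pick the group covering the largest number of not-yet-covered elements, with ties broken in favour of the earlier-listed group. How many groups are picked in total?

4

Greedy: pick Bravo (covers 4 new) → pick Gala (covers 3 new) → pick Echo (covers 2 new) → pick Comet (covers 1 new). Total picks: 4.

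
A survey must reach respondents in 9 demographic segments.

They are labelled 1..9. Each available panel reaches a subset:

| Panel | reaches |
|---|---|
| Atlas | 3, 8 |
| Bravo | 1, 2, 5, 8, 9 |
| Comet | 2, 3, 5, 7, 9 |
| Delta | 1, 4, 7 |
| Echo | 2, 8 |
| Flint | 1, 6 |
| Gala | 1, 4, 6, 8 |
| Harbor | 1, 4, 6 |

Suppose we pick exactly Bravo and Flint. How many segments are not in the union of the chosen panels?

3

Union of Bravo, Flint = {1, 2, 5, 6, 8, 9}.
Not covered: 3, 4, 7 — 3 segments.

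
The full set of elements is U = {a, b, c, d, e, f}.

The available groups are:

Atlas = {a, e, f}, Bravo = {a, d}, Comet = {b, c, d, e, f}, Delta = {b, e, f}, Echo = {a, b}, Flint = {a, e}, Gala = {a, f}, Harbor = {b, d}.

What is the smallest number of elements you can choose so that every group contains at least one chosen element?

Take H = {a, b}. Each listed group contains at least one of these, so H is a hitting set of size 2.
The groups Gala, Harbor are pairwise disjoint, so any hitting set needs a separate element for each — at least 2. Hence 2 is optimal.

2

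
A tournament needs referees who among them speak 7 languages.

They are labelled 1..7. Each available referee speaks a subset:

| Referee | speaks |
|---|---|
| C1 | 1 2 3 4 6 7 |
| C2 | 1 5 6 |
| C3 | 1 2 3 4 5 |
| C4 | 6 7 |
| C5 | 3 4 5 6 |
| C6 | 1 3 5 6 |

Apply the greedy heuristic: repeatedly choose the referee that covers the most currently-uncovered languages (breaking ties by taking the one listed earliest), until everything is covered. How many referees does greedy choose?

Greedy: pick C1 (covers 6 new) → pick C2 (covers 1 new). Total picks: 2.

2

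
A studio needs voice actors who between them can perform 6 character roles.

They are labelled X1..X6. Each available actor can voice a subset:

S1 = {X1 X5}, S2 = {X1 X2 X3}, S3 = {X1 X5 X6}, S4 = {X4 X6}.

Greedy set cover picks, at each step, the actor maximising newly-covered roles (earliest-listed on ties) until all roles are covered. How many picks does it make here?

Greedy: pick S2 (covers 3 new) → pick S3 (covers 2 new) → pick S4 (covers 1 new). Total picks: 3.

3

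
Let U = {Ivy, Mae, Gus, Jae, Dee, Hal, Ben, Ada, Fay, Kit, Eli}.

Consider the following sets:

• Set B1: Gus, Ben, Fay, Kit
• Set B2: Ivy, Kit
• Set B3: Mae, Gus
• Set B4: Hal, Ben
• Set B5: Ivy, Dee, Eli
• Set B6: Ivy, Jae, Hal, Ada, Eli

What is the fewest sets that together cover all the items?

4

Take {B1, B3, B5, B6}. Their union is {Ivy, Mae, Gus, Jae, Dee, Hal, Ben, Ada, Fay, Kit, Eli}, which is all 11 items.
No 3 of the 6 sets cover everything (all 20 combinations miss at least one item), so 4 is optimal.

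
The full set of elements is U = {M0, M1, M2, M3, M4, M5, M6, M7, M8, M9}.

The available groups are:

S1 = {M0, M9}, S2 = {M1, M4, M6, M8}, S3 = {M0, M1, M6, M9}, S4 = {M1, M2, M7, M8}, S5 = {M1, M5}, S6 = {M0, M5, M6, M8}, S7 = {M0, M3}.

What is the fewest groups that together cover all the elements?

S2, S3, S4, S5, and S7 cover everything between them: the union {M0, M1, M2, M3, M4, M5, M6, M7, M8, M9} is all of U.
No 4 of the 7 groups cover everything (all 35 combinations miss at least one element), so 5 is optimal.

5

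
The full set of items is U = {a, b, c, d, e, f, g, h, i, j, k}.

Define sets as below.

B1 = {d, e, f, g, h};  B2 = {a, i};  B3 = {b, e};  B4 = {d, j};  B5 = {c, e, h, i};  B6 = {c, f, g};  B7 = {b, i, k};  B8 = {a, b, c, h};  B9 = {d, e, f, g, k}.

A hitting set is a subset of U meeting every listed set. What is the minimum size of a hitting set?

4

Take T = {b, d, f, i}. Each listed set contains at least one of these, so T is a hitting set of size 4.
The sets B2, B3, B4, B6 are pairwise disjoint, so any hitting set needs a separate item for each — at least 4. Hence 4 is optimal.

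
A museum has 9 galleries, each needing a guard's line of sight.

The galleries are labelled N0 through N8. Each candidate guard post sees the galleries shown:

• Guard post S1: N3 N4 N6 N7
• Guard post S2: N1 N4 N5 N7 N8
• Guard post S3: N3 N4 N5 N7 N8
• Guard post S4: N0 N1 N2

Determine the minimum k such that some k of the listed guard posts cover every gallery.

3

Take {S1, S2, S4}. Their union is {N0, N1, N2, N3, N4, N5, N6, N7, N8}, which is all 9 galleries.
Only S4 contains N0, so S4 is forced; the remaining 6 galleries need at least 2 more guard posts (each remaining guard post adds at most 5) — so at least 3 guard posts are needed, and 3 is optimal.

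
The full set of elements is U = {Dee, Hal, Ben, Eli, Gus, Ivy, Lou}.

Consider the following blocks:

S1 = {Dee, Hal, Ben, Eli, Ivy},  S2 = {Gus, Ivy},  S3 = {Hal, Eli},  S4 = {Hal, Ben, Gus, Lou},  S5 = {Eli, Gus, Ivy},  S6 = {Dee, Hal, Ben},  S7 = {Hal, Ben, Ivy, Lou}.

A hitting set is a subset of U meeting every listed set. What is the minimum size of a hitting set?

2

H = {Hal, Gus} meets every block (each contains at least one member of H), and |H| = 2.
The blocks S2, S3 are pairwise disjoint, so any hitting set needs a separate element for each — at least 2. Hence 2 is optimal.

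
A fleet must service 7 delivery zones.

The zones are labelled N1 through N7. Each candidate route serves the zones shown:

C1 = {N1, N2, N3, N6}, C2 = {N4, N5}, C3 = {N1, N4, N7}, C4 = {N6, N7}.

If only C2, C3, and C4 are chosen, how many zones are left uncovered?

2

Union of C2, C3, C4 = {N1, N4, N5, N6, N7}.
Not covered: N2, N3 — 2 zones.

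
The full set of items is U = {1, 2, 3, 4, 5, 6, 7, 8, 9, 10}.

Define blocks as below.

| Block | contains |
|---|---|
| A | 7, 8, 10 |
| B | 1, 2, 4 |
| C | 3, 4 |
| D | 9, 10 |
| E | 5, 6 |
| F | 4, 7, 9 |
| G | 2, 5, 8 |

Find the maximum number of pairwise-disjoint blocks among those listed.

3

C, D, E are pairwise disjoint (C={3,4}; D={9,10}; E={5,6}).
Every remaining block overlaps one of these, and no 4 of the listed blocks are pairwise disjoint, so 3 is the maximum.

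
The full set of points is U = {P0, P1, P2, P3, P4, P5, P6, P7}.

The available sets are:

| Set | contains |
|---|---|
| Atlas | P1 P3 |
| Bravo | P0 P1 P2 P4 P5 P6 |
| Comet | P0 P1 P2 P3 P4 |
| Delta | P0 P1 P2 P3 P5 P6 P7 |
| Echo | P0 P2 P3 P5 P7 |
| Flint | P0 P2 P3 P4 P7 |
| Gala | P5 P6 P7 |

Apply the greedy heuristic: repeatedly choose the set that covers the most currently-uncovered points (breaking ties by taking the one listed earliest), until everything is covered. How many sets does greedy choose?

Greedy: pick Delta (covers 7 new) → pick Bravo (covers 1 new). Total picks: 2.

2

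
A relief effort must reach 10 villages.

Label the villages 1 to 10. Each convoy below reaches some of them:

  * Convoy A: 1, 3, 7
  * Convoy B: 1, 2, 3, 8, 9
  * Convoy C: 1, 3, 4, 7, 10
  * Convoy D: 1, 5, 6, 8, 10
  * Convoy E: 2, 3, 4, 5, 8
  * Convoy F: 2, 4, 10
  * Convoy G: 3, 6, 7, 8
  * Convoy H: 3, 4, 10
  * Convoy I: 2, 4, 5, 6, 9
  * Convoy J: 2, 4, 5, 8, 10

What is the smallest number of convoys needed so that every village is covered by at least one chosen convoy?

3

Take {D, G, I}. Their union is {1, 2, 3, 4, 5, 6, 7, 8, 9, 10}, which is all 10 villages.
No 2 of the 10 convoys cover everything (all 45 combinations miss at least one village), so 3 is optimal.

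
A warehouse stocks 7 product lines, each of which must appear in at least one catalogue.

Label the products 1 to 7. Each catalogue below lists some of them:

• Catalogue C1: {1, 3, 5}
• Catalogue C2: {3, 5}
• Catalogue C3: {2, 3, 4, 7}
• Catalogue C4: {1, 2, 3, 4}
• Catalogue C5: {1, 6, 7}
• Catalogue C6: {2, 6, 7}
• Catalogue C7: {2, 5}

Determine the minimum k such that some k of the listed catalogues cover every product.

3

Take {C2, C4, C6}. Their union is {1, 2, 3, 4, 5, 6, 7}, which is all 7 products.
No 2 of the 7 catalogues cover everything (all 21 combinations miss at least one product), so 3 is optimal.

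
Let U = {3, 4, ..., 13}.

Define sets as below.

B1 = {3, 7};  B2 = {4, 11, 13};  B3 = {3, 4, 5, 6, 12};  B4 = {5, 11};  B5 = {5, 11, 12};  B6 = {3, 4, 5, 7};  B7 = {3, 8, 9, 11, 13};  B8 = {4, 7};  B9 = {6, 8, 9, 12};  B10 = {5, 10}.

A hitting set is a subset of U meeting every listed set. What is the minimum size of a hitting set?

H = {4, 5, 7, 9} meets every set (each contains at least one member of H), and |H| = 4.
The sets B1, B2, B9, B10 are pairwise disjoint, so any hitting set needs a separate element for each — at least 4. Hence 4 is optimal.

4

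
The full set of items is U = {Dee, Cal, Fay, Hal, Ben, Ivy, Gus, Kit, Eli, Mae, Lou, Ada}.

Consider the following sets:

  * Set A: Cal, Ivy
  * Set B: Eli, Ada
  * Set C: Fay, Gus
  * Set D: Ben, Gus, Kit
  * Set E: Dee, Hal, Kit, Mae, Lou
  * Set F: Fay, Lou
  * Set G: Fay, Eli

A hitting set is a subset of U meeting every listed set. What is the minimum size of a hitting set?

H = {Fay, Ivy, Kit, Ada} meets every set (each contains at least one member of H), and |H| = 4.
The sets A, B, C, E are pairwise disjoint, so any hitting set needs a separate item for each — at least 4. Hence 4 is optimal.

4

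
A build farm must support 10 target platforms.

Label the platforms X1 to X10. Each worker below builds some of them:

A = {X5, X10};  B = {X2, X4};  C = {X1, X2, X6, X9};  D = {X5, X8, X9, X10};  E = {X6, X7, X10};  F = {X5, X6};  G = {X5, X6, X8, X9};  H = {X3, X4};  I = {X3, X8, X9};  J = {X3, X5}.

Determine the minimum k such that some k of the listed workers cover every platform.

Take {C, E, G, H}. Their union is {X1, X2, X3, X4, X5, X6, X7, X8, X9, X10}, which is all 10 platforms.
Only E contains X7, so E is forced; the remaining 7 platforms need at least 3 more workers (each remaining worker adds at most 3) — so at least 4 workers are needed, and 4 is optimal.

4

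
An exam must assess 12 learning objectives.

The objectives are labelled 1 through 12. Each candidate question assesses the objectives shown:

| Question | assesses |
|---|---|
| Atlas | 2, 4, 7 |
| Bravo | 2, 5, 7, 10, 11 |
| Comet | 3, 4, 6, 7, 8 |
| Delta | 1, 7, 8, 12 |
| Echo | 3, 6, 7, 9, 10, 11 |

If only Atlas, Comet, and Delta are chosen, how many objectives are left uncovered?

4

Union of Atlas, Comet, Delta = {1, 2, 3, 4, 6, 7, 8, 12}.
Not covered: 5, 9, 10, 11 — 4 objectives.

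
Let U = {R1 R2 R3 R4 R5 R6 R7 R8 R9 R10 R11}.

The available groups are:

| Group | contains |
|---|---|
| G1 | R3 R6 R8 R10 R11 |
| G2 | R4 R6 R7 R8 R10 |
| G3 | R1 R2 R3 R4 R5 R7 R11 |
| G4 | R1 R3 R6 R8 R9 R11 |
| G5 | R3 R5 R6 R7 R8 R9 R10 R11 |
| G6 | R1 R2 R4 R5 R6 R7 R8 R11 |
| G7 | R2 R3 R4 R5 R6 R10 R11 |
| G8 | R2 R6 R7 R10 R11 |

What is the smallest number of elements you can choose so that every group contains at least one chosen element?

2

The 2 elements {R7, R11} hit every group.
No single element lies in every group, so at least 2 are needed and 2 is optimal.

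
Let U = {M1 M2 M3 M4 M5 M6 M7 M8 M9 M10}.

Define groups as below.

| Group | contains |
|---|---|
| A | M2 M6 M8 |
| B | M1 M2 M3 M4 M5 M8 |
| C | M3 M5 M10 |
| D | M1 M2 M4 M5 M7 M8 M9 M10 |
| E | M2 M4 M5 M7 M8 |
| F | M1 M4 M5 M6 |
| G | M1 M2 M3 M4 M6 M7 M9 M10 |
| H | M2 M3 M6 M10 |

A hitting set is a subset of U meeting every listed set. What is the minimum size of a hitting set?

The 2 items {M2, M5} hit every group.
The groups A, C are pairwise disjoint, so any hitting set needs a separate item for each — at least 2. Hence 2 is optimal.

2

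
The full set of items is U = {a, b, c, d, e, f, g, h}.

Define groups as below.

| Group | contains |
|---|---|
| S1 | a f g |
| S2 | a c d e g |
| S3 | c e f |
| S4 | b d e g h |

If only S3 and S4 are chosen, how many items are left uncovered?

Union of S3, S4 = {b, c, d, e, f, g, h}.
Not covered: a — 1 item.

1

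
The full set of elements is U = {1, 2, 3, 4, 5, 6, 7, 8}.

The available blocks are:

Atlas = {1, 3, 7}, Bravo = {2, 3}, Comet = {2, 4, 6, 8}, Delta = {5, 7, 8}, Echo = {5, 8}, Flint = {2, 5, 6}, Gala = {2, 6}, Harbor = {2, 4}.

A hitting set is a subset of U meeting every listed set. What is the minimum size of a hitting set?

3

The 3 elements {2, 7, 8} hit every block.
The blocks Atlas, Echo, Gala are pairwise disjoint, so any hitting set needs a separate element for each — at least 3. Hence 3 is optimal.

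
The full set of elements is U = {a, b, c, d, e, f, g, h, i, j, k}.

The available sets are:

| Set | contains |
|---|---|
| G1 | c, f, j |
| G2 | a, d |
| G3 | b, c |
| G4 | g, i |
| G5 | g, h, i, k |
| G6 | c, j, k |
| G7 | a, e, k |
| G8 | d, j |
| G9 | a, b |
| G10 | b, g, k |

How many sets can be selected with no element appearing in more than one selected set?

G3, G4, G7, G8 are pairwise disjoint (G3={b,c}; G4={g,i}; G7={a,e,k}; G8={d,j}).
Every remaining set overlaps one of these, and no 5 of the listed sets are pairwise disjoint, so 4 is the maximum.

4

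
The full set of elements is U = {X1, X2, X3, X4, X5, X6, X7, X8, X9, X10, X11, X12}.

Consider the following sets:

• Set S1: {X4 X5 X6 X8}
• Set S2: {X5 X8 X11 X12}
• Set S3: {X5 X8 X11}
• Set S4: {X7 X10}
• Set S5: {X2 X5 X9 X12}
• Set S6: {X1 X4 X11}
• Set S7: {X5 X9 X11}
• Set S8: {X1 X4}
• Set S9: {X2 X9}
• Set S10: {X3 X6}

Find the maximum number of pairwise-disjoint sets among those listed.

5

S2, S4, S8, S9, S10 are pairwise disjoint (S2={X5,X8,X11,X12}; S4={X7,X10}; S8={X1,X4}; S9={X2,X9}; S10={X3,X6}).
Every remaining set overlaps one of these, and no 6 of the listed sets are pairwise disjoint, so 5 is the maximum.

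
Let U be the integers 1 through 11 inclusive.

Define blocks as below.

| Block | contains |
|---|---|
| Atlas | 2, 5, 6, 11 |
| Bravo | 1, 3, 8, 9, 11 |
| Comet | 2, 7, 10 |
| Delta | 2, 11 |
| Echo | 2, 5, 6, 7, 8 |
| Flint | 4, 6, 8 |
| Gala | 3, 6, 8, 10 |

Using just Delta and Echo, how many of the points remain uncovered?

Union of Delta, Echo = {2, 5, 6, 7, 8, 11}.
Not covered: 1, 3, 4, 9, 10 — 5 points.

5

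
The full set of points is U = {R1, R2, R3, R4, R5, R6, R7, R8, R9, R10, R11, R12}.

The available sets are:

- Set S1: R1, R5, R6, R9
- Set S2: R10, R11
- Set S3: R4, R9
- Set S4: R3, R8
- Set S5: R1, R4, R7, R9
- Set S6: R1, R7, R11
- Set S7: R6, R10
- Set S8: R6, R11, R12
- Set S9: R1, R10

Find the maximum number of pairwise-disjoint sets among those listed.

4

S3, S4, S6, S7 are pairwise disjoint (S3={R4,R9}; S4={R3,R8}; S6={R1,R7,R11}; S7={R6,R10}).
Every remaining set overlaps one of these, and no 5 of the listed sets are pairwise disjoint, so 4 is the maximum.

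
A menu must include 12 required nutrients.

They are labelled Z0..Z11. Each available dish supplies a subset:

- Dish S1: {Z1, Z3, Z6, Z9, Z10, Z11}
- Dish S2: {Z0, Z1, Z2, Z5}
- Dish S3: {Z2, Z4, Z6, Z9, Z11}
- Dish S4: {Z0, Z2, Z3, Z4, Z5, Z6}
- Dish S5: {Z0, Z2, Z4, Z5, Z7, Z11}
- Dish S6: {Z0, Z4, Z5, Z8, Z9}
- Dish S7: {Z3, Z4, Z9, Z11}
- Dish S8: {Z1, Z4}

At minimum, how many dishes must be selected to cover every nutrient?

3

Take {S1, S5, S6}. Their union is {Z0, Z1, Z2, Z3, Z4, Z5, Z6, Z7, Z8, Z9, Z10, Z11}, which is all 12 nutrients.
Only S5 contains Z7, so S5 is forced; the remaining 6 nutrients need at least 2 more dishes (each remaining dish adds at most 5) — so at least 3 dishes are needed, and 3 is optimal.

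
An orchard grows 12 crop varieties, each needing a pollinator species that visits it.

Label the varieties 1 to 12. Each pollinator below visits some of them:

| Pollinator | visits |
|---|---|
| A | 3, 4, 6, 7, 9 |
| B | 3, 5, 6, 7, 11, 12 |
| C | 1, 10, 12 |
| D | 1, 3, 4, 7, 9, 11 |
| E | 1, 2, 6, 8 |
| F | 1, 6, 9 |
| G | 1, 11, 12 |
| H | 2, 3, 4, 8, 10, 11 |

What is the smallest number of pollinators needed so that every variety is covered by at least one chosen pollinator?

3

B and F and H together: B ∪ F ∪ H = {1, 2, 3, 4, 5, 6, 7, 8, 9, 10, 11, 12} — every variety is covered.
Only B contains 5, so B is forced; the remaining 6 varieties need at least 2 more pollinators (each remaining pollinator adds at most 4) — so at least 3 pollinators are needed, and 3 is optimal.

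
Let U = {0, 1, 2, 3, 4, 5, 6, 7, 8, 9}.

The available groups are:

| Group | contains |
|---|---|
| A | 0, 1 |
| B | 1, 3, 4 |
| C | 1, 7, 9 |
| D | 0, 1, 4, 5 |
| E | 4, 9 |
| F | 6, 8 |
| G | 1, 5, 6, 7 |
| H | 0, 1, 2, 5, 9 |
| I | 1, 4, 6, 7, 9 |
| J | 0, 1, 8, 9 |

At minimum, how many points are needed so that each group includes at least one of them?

3

Take T = {1, 6, 9}. Each listed group contains at least one of these, so T is a hitting set of size 3.
The groups A, E, F are pairwise disjoint, so any hitting set needs a separate point for each — at least 3. Hence 3 is optimal.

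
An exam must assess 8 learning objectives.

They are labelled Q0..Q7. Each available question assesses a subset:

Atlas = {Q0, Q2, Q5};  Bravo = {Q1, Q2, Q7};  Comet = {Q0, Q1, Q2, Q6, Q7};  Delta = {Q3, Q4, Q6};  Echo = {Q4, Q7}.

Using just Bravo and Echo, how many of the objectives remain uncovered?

Union of Bravo, Echo = {Q1, Q2, Q4, Q7}.
Not covered: Q0, Q3, Q5, Q6 — 4 objectives.

4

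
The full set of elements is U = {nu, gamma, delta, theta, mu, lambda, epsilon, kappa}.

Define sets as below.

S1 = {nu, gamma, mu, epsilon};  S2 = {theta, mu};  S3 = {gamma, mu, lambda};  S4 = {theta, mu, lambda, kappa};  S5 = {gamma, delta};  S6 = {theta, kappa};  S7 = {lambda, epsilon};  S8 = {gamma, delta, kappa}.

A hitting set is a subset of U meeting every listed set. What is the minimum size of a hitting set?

3

H = {gamma, theta, lambda} meets every set (each contains at least one member of H), and |H| = 3.
The sets S2, S7, S8 are pairwise disjoint, so any hitting set needs a separate element for each — at least 3. Hence 3 is optimal.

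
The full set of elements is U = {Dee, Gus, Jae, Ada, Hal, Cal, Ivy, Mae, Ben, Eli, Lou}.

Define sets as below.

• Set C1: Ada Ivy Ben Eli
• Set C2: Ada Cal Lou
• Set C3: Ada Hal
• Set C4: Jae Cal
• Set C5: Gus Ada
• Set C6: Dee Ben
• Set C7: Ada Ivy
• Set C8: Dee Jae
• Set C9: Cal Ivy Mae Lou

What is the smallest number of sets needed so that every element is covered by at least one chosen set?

Take {C1, C3, C5, C8, C9}. Their union is {Dee, Gus, Jae, Ada, Hal, Cal, Ivy, Mae, Ben, Eli, Lou}, which is all 11 elements.
No 4 of the 9 sets cover everything (all 126 combinations miss at least one element), so 5 is optimal.

5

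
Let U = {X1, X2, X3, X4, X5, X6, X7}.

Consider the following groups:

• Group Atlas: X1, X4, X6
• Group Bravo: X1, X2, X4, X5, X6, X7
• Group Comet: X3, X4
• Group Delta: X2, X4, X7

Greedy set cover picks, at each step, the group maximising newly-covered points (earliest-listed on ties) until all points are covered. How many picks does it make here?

2

Greedy: pick Bravo (covers 6 new) → pick Comet (covers 1 new). Total picks: 2.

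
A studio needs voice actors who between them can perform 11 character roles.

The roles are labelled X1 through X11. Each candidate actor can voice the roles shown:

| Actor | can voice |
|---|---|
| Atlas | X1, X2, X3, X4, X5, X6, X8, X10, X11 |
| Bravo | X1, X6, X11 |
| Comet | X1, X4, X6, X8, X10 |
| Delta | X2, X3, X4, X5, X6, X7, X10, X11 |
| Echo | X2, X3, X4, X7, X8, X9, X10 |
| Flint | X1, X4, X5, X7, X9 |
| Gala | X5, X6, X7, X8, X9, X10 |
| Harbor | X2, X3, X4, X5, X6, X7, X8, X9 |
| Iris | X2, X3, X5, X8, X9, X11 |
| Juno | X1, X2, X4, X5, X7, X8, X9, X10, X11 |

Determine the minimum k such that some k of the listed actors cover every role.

2

Take {Atlas, Juno}. Their union is {X1, X2, X3, X4, X5, X6, X7, X8, X9, X10, X11}, which is all 11 roles.
No single actor has all 11 roles (the largest, Atlas, has 9), so 2 is optimal.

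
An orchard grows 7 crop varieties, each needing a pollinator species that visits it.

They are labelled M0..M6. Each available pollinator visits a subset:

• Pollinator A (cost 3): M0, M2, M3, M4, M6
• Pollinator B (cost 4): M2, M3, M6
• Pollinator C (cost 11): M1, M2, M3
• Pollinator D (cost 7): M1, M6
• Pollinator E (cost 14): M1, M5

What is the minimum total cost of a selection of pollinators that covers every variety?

A, E together cover every variety (A ∪ E = {M0, M1, M2, M3, M4, M5, M6}); total cost 3 + 14 = 17.
The greedy pick A, D, E costs 24; no covering selection beats 17.

17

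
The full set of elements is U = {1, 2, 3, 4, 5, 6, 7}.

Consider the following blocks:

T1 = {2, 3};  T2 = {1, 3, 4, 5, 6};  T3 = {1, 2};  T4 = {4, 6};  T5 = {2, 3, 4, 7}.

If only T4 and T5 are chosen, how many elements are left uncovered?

2

Union of T4, T5 = {2, 3, 4, 6, 7}.
Not covered: 1, 5 — 2 elements.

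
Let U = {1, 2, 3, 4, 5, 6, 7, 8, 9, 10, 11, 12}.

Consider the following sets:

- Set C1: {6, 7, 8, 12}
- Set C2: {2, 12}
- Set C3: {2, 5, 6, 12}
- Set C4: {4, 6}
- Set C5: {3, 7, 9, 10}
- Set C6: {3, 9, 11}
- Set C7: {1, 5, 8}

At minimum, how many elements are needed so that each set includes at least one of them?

Take H = {3, 4, 5, 12}. Each listed set contains at least one of these, so H is a hitting set of size 4.
The sets C2, C4, C6, C7 are pairwise disjoint, so any hitting set needs a separate element for each — at least 4. Hence 4 is optimal.

4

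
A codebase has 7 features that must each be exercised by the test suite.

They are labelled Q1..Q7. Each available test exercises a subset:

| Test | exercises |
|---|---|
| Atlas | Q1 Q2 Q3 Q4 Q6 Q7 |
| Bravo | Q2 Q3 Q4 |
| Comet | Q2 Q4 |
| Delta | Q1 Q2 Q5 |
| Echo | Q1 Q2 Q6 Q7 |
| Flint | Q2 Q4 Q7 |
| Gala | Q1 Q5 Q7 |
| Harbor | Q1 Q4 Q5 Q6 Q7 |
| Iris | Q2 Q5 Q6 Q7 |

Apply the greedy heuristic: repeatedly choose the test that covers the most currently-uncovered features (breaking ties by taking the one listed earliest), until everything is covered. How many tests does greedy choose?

2

Greedy: pick Atlas (covers 6 new) → pick Delta (covers 1 new). Total picks: 2.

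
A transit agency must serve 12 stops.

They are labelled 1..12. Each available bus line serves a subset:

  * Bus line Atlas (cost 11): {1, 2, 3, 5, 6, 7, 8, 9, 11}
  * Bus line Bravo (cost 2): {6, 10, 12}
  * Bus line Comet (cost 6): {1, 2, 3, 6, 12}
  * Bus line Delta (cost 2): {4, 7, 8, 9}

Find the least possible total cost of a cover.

15

Atlas, Bravo, Delta together cover every stop (Atlas ∪ Bravo ∪ Delta = {1, 2, 3, 4, 5, 6, 7, 8, 9, 10, 11, 12}); total cost 11 + 2 + 2 = 15.
The greedy pick Delta, Bravo, Comet, Atlas costs 21; no covering selection beats 15.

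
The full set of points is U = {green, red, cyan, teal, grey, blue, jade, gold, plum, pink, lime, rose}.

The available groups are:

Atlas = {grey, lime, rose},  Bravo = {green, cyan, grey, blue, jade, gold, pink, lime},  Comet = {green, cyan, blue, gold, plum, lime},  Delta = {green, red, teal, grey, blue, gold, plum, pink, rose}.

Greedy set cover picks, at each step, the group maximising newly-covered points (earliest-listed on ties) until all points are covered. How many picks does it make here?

2

Greedy: pick Delta (covers 9 new) → pick Bravo (covers 3 new). Total picks: 2.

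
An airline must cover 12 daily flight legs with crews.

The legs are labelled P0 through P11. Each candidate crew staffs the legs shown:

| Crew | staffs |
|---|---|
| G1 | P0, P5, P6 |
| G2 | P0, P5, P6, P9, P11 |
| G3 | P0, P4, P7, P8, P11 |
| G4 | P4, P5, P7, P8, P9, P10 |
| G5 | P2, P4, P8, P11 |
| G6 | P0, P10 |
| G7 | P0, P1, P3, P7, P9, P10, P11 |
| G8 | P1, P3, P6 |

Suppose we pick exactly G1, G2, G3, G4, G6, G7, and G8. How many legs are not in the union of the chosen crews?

1

Union of G1, G2, G3, G4, G6, G7, G8 = {P0, P1, P3, P4, P5, P6, P7, P8, P9, P10, P11}.
Not covered: P2 — 1 leg.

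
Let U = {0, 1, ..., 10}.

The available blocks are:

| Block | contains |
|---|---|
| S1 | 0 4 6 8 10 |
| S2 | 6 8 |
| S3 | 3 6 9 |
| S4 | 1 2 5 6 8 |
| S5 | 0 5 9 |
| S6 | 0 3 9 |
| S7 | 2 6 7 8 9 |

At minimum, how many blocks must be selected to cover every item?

4

S1 and S4 and S6 and S7 together: S1 ∪ S4 ∪ S6 ∪ S7 = {0, 1, 2, 3, 4, 5, 6, 7, 8, 9, 10} — every item is covered.
No 3 of the 7 blocks cover everything (all 35 combinations miss at least one item), so 4 is optimal.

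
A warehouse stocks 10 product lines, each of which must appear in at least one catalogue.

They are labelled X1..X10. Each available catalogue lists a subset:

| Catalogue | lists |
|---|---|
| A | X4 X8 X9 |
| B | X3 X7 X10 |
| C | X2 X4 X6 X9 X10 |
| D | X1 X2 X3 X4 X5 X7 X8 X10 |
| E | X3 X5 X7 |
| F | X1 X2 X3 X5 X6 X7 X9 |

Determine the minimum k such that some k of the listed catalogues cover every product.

2

Take {D, F}. Their union is {X1, X2, X3, X4, X5, X6, X7, X8, X9, X10}, which is all 10 products.
No single catalogue has all 10 products (the largest, D, has 8), so 2 is optimal.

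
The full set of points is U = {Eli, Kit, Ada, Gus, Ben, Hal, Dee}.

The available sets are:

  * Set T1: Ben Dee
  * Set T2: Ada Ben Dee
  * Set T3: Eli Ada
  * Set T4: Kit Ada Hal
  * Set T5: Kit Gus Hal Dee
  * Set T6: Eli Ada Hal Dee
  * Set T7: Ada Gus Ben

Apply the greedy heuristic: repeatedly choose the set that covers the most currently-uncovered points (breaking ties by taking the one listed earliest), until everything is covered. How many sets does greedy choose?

Greedy: pick T5 (covers 4 new) → pick T2 (covers 2 new) → pick T3 (covers 1 new). Total picks: 3.

3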